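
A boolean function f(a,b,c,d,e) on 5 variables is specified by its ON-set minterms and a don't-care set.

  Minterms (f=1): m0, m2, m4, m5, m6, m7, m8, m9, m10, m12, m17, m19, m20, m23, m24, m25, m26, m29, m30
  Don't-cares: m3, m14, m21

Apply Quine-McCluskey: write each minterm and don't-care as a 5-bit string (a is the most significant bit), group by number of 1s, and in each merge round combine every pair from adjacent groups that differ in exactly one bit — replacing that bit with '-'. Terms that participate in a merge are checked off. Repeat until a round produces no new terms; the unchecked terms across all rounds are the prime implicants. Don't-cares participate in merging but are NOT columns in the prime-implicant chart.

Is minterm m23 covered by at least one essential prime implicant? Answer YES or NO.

NO

[col 0] 00000*, 00010*, 00011*, 00100*, 00101*, 00110*, 00111*, 01000*, 01001*, 01010*, 01100*, 01110*, 10001*, 10011*, 10100*, 10101*, 10111*, 11000*, 11001*, 11010*, 11101*, 11110*
[col 1] -0011*, -0100*, -0101*, -0111*, -1000*, -1001*, -1010*, -1110*, 0-000*, 0-010*, 0-100*, 0-110*, 00-00*, 00-10*, 00-11*, 000-0*, 0001-*, 001-0*, 001-1*, 0010-*, 0011-*, 01-00*, 01-10*, 010-0*, 0100-*, 011-0*, 1-001*, 1-101*, 10-01*, 10-11*, 100-1*, 101-1*, 1010-*, 11-01*, 11-10*, 110-0*, 1100-*
[col 2] -0-11, -01-1, -010-, -1-10, -10-0, -100-, 0--00*, 0--10*, 0-0-0*, 0-1-0*, 00--0*, 00-1-, 001--, 01--0*, 1--01, 10--1
[col 3] 0---0
Prime implicants: -0-11, -01-1, -010-, -1-10, -10-0, -100-, 0---0, 00-1-, 001--, 1--01, 10--1
PI chart (minterm → PIs covering it):
  0 | 0---0  (sole → essential)
  2 | 0---0,00-1-
  4 | -010-,0---0,001--
  5 | -01-1,-010-,001--
  6 | 0---0,00-1-,001--
  7 | -0-11,-01-1,00-1-,001--
  8 | -10-0,-100-,0---0
  9 | -100-  (sole → essential)
  10 | -1-10,-10-0,0---0
  12 | 0---0  (sole → essential)
  17 | 1--01,10--1
  19 | -0-11,10--1
  20 | -010-  (sole → essential)
  23 | -0-11,-01-1,10--1
  24 | -10-0,-100-
  25 | -100-,1--01
  26 | -1-10,-10-0
  29 | 1--01  (sole → essential)
  30 | -1-10  (sole → essential)
Essential prime implicants: -010-, -1-10, -100-, 0---0, 1--01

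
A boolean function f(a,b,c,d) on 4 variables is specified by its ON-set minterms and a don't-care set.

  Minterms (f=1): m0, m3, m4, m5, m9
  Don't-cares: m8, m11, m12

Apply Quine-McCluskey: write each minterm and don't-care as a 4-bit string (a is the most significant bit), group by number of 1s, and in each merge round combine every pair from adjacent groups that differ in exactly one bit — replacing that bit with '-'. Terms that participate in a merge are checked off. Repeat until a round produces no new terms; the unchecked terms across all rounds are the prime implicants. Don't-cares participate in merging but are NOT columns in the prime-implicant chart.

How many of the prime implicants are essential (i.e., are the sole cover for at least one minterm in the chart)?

Round 0: 0000✓ 0011✓ 0100✓ 0101✓ 1000✓ 1001✓ 1011✓ 1100✓
Round 1: -000✓ -011 -100✓ 0-00✓ 010- 1-00✓ 10-1 100-
Round 2: --00
PIs = {--00, -011, 010-, 10-1, 100-}
Coverage chart:
  m0: --00 ←essential
  m3: -011 ←essential
  m4: --00,010-
  m5: 010- ←essential
  m9: 10-1,100-
Essential: --00, -011, 010-

3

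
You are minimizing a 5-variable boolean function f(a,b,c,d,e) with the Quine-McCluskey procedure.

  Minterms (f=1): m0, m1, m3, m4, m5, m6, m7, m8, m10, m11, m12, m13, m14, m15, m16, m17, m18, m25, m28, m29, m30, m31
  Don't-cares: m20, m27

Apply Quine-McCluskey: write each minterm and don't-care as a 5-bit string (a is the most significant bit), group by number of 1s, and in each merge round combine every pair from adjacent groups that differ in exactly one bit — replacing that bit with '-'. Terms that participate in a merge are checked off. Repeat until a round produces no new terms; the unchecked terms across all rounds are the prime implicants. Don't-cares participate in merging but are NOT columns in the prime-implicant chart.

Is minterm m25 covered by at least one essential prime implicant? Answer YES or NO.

NO

size-2^0 implicants → 00000(✓)  00001(✓)  00011(✓)  00100(✓)  00101(✓)  00110(✓)  00111(✓)  01000(✓)  01010(✓)  01011(✓)  01100(✓)  01101(✓)  01110(✓)  01111(✓)  10000(✓)  10001(✓)  10010(✓)  10100(✓)  11001(✓)  11011(✓)  11100(✓)  11101(✓)  11110(✓)  11111(✓)
size-2^1 implicants → -0000(✓)  -0001(✓)  -0100(✓)  -1011(✓)  -1100(✓)  -1101(✓)  -1110(✓)  -1111(✓)  0-000(✓)  0-011(✓)  0-100(✓)  0-101(✓)  0-110(✓)  0-111(✓)  00-00(✓)  00-01(✓)  00-11(✓)  000-1(✓)  0000-(✓)  001-0(✓)  001-1(✓)  0010-(✓)  0011-(✓)  01-00(✓)  01-10(✓)  01-11(✓)  010-0(✓)  0101-(✓)  011-0(✓)  011-1(✓)  0110-(✓)  0111-(✓)  1-001  1-100(✓)  10-00(✓)  100-0  1000-(✓)  11-01(✓)  11-11(✓)  110-1(✓)  111-0(✓)  111-1(✓)  1110-(✓)  1111-(✓)
size-2^2 implicants → --100  -0-00  -000-  -1-11  -11-0(✓)  -11-1(✓)  -110-(✓)  -111-(✓)  0--00  0--11  0-1-0(✓)  0-1-1(✓)  0-10-(✓)  0-11-(✓)  00--1  00-0-  001--(✓)  01--0  01-1-  011--(✓)  11--1  111--(✓)
size-2^3 implicants → -11--  0-1--
Unchecked terms (primes): --100, -0-00, -000-, -1-11, -11--, 0--00, 0--11, 0-1--, 00--1, 00-0-, 01--0, 01-1-, 1-001, 100-0, 11--1
Minterm coverage:
  m0 ⊆ -0-00,-000-,0--00,00-0-
  m1 ⊆ -000-,00--1,00-0-
  m3 ⊆ 0--11,00--1
  m4 ⊆ --100,-0-00,0--00,0-1--,00-0-
  m5 ⊆ 0-1--,00--1,00-0-
  m6 ⊆ 0-1-- [E]
  m7 ⊆ 0--11,0-1--,00--1
  m8 ⊆ 0--00,01--0
  m10 ⊆ 01--0,01-1-
  m11 ⊆ -1-11,0--11,01-1-
  m12 ⊆ --100,-11--,0--00,0-1--,01--0
  m13 ⊆ -11--,0-1--
  m14 ⊆ -11--,0-1--,01--0,01-1-
  m15 ⊆ -1-11,-11--,0--11,0-1--,01-1-
  m16 ⊆ -0-00,-000-,100-0
  m17 ⊆ -000-,1-001
  m18 ⊆ 100-0 [E]
  m25 ⊆ 1-001,11--1
  m28 ⊆ --100,-11--
  m29 ⊆ -11--,11--1
  m30 ⊆ -11-- [E]
  m31 ⊆ -1-11,-11--,11--1
E = {-11--, 0-1--, 100-0}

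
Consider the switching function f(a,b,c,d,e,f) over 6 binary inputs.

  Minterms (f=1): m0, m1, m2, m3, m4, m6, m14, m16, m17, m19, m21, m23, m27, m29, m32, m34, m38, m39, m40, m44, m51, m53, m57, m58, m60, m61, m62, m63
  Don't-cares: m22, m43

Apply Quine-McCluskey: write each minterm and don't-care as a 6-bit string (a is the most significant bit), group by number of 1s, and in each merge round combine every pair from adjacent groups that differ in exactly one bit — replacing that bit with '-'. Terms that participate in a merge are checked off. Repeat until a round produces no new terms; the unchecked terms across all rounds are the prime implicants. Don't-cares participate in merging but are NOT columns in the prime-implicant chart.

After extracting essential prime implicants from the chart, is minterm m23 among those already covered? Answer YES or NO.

Round 0: 000000✓ 000001✓ 000010✓ 000011✓ 000100✓ 000110✓ 001110✓ 010000✓ 010001✓ 010011✓ 010101✓ 010110✓ 010111✓ 011011✓ 011101✓ 100000✓ 100010✓ 100110✓ 100111✓ 101000✓ 101011 101100✓ 110011✓ 110101✓ 111001✓ 111010✓ 111100✓ 111101✓ 111110✓ 111111✓
Round 1: -00000✓ -00010✓ -00110✓ -10011 -10101✓ -11101✓ 0-0000✓ 0-0001✓ 0-0011✓ 0-0110 00-110 000-00✓ 000-10✓ 0000-0✓ 0000-1✓ 00000-✓ 00001-✓ 0001-0✓ 01-011 01-101✓ 010-01✓ 010-11✓ 0100-1✓ 01000-✓ 0101-1✓ 01011- 1-1100 10-000 100-10✓ 1000-0✓ 10011- 101-00 11-101✓ 111-01 111-10 1111-0✓ 1111-1✓ 11110-✓ 11111-✓
Round 2: -00-10 -000-0 -1-101 0-00-1 0-000- 000--0 0000-- 010--1 1111--
PIs = {-00-10, -000-0, -1-101, -10011, 0-00-1, 0-000-, 0-0110, 00-110, 000--0, 0000--, 01-011, 010--1, 01011-, 1-1100, 10-000, 10011-, 101-00, 101011, 111-01, 111-10, 1111--}
Coverage chart:
  m0: -000-0,0-000-,000--0,0000--
  m1: 0-00-1,0-000-,0000--
  m2: -00-10,-000-0,000--0,0000--
  m3: 0-00-1,0000--
  m4: 000--0 ←essential
  m6: -00-10,0-0110,00-110,000--0
  m14: 00-110 ←essential
  m16: 0-000- ←essential
  m17: 0-00-1,0-000-,010--1
  m19: -10011,0-00-1,01-011,010--1
  m21: -1-101,010--1
  m23: 010--1,01011-
  m27: 01-011 ←essential
  m29: -1-101 ←essential
  m32: -000-0,10-000
  m34: -00-10,-000-0
  m38: -00-10,10011-
  m39: 10011- ←essential
  m40: 10-000,101-00
  m44: 1-1100,101-00
  m51: -10011 ←essential
  m53: -1-101 ←essential
  m57: 111-01 ←essential
  m58: 111-10 ←essential
  m60: 1-1100,1111--
  m61: -1-101,111-01,1111--
  m62: 111-10,1111--
  m63: 1111-- ←essential
Essential: -1-101, -10011, 0-000-, 00-110, 000--0, 01-011, 10011-, 111-01, 111-10, 1111--

NO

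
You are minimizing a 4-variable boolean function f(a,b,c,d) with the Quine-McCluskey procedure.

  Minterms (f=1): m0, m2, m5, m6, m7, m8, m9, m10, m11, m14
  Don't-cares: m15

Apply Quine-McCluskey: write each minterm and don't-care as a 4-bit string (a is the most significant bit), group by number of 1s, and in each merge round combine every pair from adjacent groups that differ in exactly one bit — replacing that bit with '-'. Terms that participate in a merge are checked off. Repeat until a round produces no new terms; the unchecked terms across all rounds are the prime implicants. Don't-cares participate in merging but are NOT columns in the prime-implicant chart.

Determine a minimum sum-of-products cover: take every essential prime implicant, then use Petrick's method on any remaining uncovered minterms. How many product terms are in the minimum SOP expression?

4

Round 0: 0000✓ 0010✓ 0101✓ 0110✓ 0111✓ 1000✓ 1001✓ 1010✓ 1011✓ 1110✓ 1111✓
Round 1: -000✓ -010✓ -110✓ -111✓ 0-10✓ 00-0✓ 01-1 011-✓ 1-10✓ 1-11✓ 10-0✓ 10-1✓ 100-✓ 101-✓ 111-✓
Round 2: --10 -0-0 -11- 1-1- 10--
PIs = {--10, -0-0, -11-, 01-1, 1-1-, 10--}
Coverage chart:
  m0: -0-0 ←essential
  m2: --10,-0-0
  m5: 01-1 ←essential
  m6: --10,-11-
  m7: -11-,01-1
  m8: -0-0,10--
  m9: 10-- ←essential
  m10: --10,-0-0,1-1-,10--
  m11: 1-1-,10--
  m14: --10,-11-,1-1-
Essential: -0-0, 01-1, 10--
Petrick residual → --10
Min cover (4 terms): cd' + b'd' + a'bd + ab'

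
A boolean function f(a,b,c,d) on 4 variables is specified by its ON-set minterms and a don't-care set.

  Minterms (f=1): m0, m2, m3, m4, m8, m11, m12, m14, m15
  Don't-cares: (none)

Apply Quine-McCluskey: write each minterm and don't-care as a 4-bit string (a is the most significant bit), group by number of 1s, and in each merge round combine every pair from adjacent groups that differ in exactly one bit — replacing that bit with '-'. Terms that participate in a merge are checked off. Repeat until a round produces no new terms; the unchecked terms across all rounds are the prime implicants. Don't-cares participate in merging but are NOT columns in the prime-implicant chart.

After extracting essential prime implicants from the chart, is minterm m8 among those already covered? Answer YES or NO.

Round 0: 0000✓ 0010✓ 0011✓ 0100✓ 1000✓ 1011✓ 1100✓ 1110✓ 1111✓
Round 1: -000✓ -011 -100✓ 0-00✓ 00-0 001- 1-00✓ 1-11 11-0 111-
Round 2: --00
PIs = {--00, -011, 00-0, 001-, 1-11, 11-0, 111-}
Coverage chart:
  m0: --00,00-0
  m2: 00-0,001-
  m3: -011,001-
  m4: --00 ←essential
  m8: --00 ←essential
  m11: -011,1-11
  m12: --00,11-0
  m14: 11-0,111-
  m15: 1-11,111-
Essential: --00

YES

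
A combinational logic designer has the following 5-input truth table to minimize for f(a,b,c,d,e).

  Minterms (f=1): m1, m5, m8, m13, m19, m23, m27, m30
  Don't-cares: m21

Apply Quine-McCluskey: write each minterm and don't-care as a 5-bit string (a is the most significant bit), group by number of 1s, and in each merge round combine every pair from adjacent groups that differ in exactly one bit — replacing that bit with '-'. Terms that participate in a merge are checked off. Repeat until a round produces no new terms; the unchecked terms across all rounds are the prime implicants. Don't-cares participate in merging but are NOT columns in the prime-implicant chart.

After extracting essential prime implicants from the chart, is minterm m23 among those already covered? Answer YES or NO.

[col 0] 00001*, 00101*, 01000, 01101*, 10011*, 10101*, 10111*, 11011*, 11110
[col 1] -0101, 0-101, 00-01, 1-011, 10-11, 101-1
Prime implicants: -0101, 0-101, 00-01, 01000, 1-011, 10-11, 101-1, 11110
PI chart (minterm → PIs covering it):
  1 | 00-01  (sole → essential)
  5 | -0101,0-101,00-01
  8 | 01000  (sole → essential)
  13 | 0-101  (sole → essential)
  19 | 1-011,10-11
  23 | 10-11,101-1
  27 | 1-011  (sole → essential)
  30 | 11110  (sole → essential)
Essential prime implicants: 0-101, 00-01, 01000, 1-011, 11110

NO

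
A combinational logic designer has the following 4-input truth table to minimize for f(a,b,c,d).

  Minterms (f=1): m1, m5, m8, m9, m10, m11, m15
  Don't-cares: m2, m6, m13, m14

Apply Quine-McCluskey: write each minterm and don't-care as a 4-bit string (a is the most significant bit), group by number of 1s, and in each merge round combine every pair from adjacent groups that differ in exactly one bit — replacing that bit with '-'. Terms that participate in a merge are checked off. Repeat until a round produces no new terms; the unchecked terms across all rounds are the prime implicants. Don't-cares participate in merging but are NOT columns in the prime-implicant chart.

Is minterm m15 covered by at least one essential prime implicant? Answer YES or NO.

NO

size-2^0 implicants → 0001(✓)  0010(✓)  0101(✓)  0110(✓)  1000(✓)  1001(✓)  1010(✓)  1011(✓)  1101(✓)  1110(✓)  1111(✓)
size-2^1 implicants → -001(✓)  -010(✓)  -101(✓)  -110(✓)  0-01(✓)  0-10(✓)  1-01(✓)  1-10(✓)  1-11(✓)  10-0(✓)  10-1(✓)  100-(✓)  101-(✓)  11-1(✓)  111-(✓)
size-2^2 implicants → --01  --10  1--1  1-1-  10--
Unchecked terms (primes): --01, --10, 1--1, 1-1-, 10--
Minterm coverage:
  m1 ⊆ --01 [E]
  m5 ⊆ --01 [E]
  m8 ⊆ 10-- [E]
  m9 ⊆ --01,1--1,10--
  m10 ⊆ --10,1-1-,10--
  m11 ⊆ 1--1,1-1-,10--
  m15 ⊆ 1--1,1-1-
E = {--01, 10--}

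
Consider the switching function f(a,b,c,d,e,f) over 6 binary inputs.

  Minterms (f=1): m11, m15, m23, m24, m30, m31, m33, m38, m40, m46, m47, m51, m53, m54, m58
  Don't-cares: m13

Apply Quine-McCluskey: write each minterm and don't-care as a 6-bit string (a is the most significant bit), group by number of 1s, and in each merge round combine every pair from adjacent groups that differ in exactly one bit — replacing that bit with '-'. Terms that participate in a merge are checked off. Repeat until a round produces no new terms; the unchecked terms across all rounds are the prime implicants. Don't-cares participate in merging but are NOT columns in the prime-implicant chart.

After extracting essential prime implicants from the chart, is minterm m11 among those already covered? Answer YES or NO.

YES

size-2^0 implicants → 001011(✓)  001101(✓)  001111(✓)  010111(✓)  011000  011110(✓)  011111(✓)  100001  100110(✓)  101000  101110(✓)  101111(✓)  110011  110101  110110(✓)  111010
size-2^1 implicants → -01111  0-1111  001-11  0011-1  01-111  01111-  1-0110  10-110  10111-
Unchecked terms (primes): -01111, 0-1111, 001-11, 0011-1, 01-111, 011000, 01111-, 1-0110, 10-110, 100001, 101000, 10111-, 110011, 110101, 111010
Minterm coverage:
  m11 ⊆ 001-11 [E]
  m15 ⊆ -01111,0-1111,001-11,0011-1
  m23 ⊆ 01-111 [E]
  m24 ⊆ 011000 [E]
  m30 ⊆ 01111- [E]
  m31 ⊆ 0-1111,01-111,01111-
  m33 ⊆ 100001 [E]
  m38 ⊆ 1-0110,10-110
  m40 ⊆ 101000 [E]
  m46 ⊆ 10-110,10111-
  m47 ⊆ -01111,10111-
  m51 ⊆ 110011 [E]
  m53 ⊆ 110101 [E]
  m54 ⊆ 1-0110 [E]
  m58 ⊆ 111010 [E]
E = {001-11, 01-111, 011000, 01111-, 1-0110, 100001, 101000, 110011, 110101, 111010}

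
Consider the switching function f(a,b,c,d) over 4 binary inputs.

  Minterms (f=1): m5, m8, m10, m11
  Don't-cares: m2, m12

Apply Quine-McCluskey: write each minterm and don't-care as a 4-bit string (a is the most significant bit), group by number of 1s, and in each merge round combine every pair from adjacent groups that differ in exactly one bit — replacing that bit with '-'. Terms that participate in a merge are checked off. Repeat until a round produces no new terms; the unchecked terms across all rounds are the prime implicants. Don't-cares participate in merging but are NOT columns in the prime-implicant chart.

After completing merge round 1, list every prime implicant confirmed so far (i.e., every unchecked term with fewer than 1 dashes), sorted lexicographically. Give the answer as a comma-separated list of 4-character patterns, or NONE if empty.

size-2^0 implicants → 0010(✓)  0101  1000(✓)  1010(✓)  1011(✓)  1100(✓)
size-2^1 implicants → -010  1-00  10-0  101-
Unchecked terms (primes): -010, 0101, 1-00, 10-0, 101-

0101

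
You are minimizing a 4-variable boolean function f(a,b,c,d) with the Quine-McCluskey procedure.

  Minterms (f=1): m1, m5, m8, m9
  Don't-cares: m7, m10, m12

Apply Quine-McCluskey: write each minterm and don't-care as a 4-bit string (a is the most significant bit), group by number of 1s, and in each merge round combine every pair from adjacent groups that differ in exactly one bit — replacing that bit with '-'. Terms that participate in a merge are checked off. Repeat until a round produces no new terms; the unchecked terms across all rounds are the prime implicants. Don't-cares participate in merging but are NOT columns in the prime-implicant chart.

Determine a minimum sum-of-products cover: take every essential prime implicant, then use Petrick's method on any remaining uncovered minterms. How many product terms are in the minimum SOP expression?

Round 0: 0001✓ 0101✓ 0111✓ 1000✓ 1001✓ 1010✓ 1100✓
Round 1: -001 0-01 01-1 1-00 10-0 100-
PIs = {-001, 0-01, 01-1, 1-00, 10-0, 100-}
Coverage chart:
  m1: -001,0-01
  m5: 0-01,01-1
  m8: 1-00,10-0,100-
  m9: -001,100-
(no essential prime implicants)
Petrick residual → 0-01, 100-
Min cover (2 terms): a'c'd + ab'c'

2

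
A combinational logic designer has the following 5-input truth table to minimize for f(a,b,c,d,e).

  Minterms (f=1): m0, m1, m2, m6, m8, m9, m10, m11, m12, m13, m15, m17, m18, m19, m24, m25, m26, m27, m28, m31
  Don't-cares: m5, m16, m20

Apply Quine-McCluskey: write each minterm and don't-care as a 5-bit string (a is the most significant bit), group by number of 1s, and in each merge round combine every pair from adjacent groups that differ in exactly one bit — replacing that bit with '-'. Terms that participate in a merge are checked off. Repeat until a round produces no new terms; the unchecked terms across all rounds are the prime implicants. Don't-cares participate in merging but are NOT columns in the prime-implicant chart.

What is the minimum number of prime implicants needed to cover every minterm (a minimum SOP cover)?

size-2^0 implicants → 00000(✓)  00001(✓)  00010(✓)  00101(✓)  00110(✓)  01000(✓)  01001(✓)  01010(✓)  01011(✓)  01100(✓)  01101(✓)  01111(✓)  10000(✓)  10001(✓)  10010(✓)  10011(✓)  10100(✓)  11000(✓)  11001(✓)  11010(✓)  11011(✓)  11100(✓)  11111(✓)
size-2^1 implicants → -0000(✓)  -0001(✓)  -0010(✓)  -1000(✓)  -1001(✓)  -1010(✓)  -1011(✓)  -1100(✓)  -1111(✓)  0-000(✓)  0-001(✓)  0-010(✓)  0-101(✓)  00-01(✓)  00-10  000-0(✓)  0000-(✓)  01-00(✓)  01-01(✓)  01-11(✓)  010-0(✓)  010-1(✓)  0100-(✓)  0101-(✓)  011-1(✓)  0110-(✓)  1-000(✓)  1-001(✓)  1-010(✓)  1-011(✓)  1-100(✓)  10-00(✓)  100-0(✓)  100-1(✓)  1000-(✓)  1001-(✓)  11-00(✓)  11-11(✓)  110-0(✓)  110-1(✓)  1100-(✓)  1101-(✓)
size-2^2 implicants → --000(✓)  --001(✓)  --010(✓)  -00-0(✓)  -000-(✓)  -1-00  -1-11  -10-0(✓)  -10-1(✓)  -100-(✓)  -101-(✓)  0--01  0-0-0(✓)  0-00-(✓)  01--1  01-0-  010--(✓)  1--00  1-0-0(✓)  1-0-1(✓)  1-00-(✓)  1-01-(✓)  100--(✓)  110--(✓)
size-2^3 implicants → --0-0  --00-  -10--  1-0--
Unchecked terms (primes): --0-0, --00-, -1-00, -1-11, -10--, 0--01, 00-10, 01--1, 01-0-, 1--00, 1-0--
Minterm coverage:
  m0 ⊆ --0-0,--00-
  m1 ⊆ --00-,0--01
  m2 ⊆ --0-0,00-10
  m6 ⊆ 00-10 [E]
  m8 ⊆ --0-0,--00-,-1-00,-10--,01-0-
  m9 ⊆ --00-,-10--,0--01,01--1,01-0-
  m10 ⊆ --0-0,-10--
  m11 ⊆ -1-11,-10--,01--1
  m12 ⊆ -1-00,01-0-
  m13 ⊆ 0--01,01--1,01-0-
  m15 ⊆ -1-11,01--1
  m17 ⊆ --00-,1-0--
  m18 ⊆ --0-0,1-0--
  m19 ⊆ 1-0-- [E]
  m24 ⊆ --0-0,--00-,-1-00,-10--,1--00,1-0--
  m25 ⊆ --00-,-10--,1-0--
  m26 ⊆ --0-0,-10--,1-0--
  m27 ⊆ -1-11,-10--,1-0--
  m28 ⊆ -1-00,1--00
  m31 ⊆ -1-11 [E]
E = {-1-11, 00-10, 1-0--}
Petrick residual → --0-0, -1-00, 0--01
Cover = c'e' + bd'e' + bde + a'd'e + a'b'de' + ac'  |cover|=6

6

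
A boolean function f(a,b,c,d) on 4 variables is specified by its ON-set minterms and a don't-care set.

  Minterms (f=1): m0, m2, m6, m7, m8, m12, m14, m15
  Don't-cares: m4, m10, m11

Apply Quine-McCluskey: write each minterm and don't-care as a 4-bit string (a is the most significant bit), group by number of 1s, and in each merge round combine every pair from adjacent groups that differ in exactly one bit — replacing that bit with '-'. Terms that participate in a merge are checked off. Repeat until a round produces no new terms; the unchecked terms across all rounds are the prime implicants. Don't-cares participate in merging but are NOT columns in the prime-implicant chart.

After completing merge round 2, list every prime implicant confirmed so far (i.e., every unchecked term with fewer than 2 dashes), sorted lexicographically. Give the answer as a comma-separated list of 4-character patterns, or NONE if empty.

NONE

size-2^0 implicants → 0000(✓)  0010(✓)  0100(✓)  0110(✓)  0111(✓)  1000(✓)  1010(✓)  1011(✓)  1100(✓)  1110(✓)  1111(✓)
size-2^1 implicants → -000(✓)  -010(✓)  -100(✓)  -110(✓)  -111(✓)  0-00(✓)  0-10(✓)  00-0(✓)  01-0(✓)  011-(✓)  1-00(✓)  1-10(✓)  1-11(✓)  10-0(✓)  101-(✓)  11-0(✓)  111-(✓)
size-2^2 implicants → --00(✓)  --10(✓)  -0-0(✓)  -1-0(✓)  -11-  0--0(✓)  1--0(✓)  1-1-
size-2^3 implicants → ---0
Unchecked terms (primes): ---0, -11-, 1-1-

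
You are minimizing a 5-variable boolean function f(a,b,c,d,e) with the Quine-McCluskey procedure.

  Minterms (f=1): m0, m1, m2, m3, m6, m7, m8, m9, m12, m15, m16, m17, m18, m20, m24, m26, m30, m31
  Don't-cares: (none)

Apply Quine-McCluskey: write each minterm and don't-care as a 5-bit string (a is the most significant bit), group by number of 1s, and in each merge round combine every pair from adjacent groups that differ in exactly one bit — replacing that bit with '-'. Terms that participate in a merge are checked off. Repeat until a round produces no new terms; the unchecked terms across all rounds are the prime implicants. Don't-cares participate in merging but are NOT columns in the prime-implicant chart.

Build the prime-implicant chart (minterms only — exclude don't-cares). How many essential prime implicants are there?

size-2^0 implicants → 00000(✓)  00001(✓)  00010(✓)  00011(✓)  00110(✓)  00111(✓)  01000(✓)  01001(✓)  01100(✓)  01111(✓)  10000(✓)  10001(✓)  10010(✓)  10100(✓)  11000(✓)  11010(✓)  11110(✓)  11111(✓)
size-2^1 implicants → -0000(✓)  -0001(✓)  -0010(✓)  -1000(✓)  -1111  0-000(✓)  0-001(✓)  0-111  00-10(✓)  00-11(✓)  000-0(✓)  000-1(✓)  0000-(✓)  0001-(✓)  0011-(✓)  01-00  0100-(✓)  1-000(✓)  1-010(✓)  10-00  100-0(✓)  1000-(✓)  11-10  110-0(✓)  1111-
size-2^2 implicants → --000  -00-0  -000-  0-00-  00-1-  000--  1-0-0
Unchecked terms (primes): --000, -00-0, -000-, -1111, 0-00-, 0-111, 00-1-, 000--, 01-00, 1-0-0, 10-00, 11-10, 1111-
Minterm coverage:
  m0 ⊆ --000,-00-0,-000-,0-00-,000--
  m1 ⊆ -000-,0-00-,000--
  m2 ⊆ -00-0,00-1-,000--
  m3 ⊆ 00-1-,000--
  m6 ⊆ 00-1- [E]
  m7 ⊆ 0-111,00-1-
  m8 ⊆ --000,0-00-,01-00
  m9 ⊆ 0-00- [E]
  m12 ⊆ 01-00 [E]
  m15 ⊆ -1111,0-111
  m16 ⊆ --000,-00-0,-000-,1-0-0,10-00
  m17 ⊆ -000- [E]
  m18 ⊆ -00-0,1-0-0
  m20 ⊆ 10-00 [E]
  m24 ⊆ --000,1-0-0
  m26 ⊆ 1-0-0,11-10
  m30 ⊆ 11-10,1111-
  m31 ⊆ -1111,1111-
E = {-000-, 0-00-, 00-1-, 01-00, 10-00}

5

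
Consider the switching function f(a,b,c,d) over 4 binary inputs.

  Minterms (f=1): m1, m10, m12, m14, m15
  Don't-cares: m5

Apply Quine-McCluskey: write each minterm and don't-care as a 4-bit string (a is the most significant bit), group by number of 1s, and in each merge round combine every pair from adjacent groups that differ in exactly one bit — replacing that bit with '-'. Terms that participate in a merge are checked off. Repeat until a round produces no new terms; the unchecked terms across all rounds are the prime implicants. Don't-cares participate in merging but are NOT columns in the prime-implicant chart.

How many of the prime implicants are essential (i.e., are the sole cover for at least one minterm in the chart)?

[col 0] 0001*, 0101*, 1010*, 1100*, 1110*, 1111*
[col 1] 0-01, 1-10, 11-0, 111-
Prime implicants: 0-01, 1-10, 11-0, 111-
PI chart (minterm → PIs covering it):
  1 | 0-01  (sole → essential)
  10 | 1-10  (sole → essential)
  12 | 11-0  (sole → essential)
  14 | 1-10,11-0,111-
  15 | 111-  (sole → essential)
Essential prime implicants: 0-01, 1-10, 11-0, 111-

4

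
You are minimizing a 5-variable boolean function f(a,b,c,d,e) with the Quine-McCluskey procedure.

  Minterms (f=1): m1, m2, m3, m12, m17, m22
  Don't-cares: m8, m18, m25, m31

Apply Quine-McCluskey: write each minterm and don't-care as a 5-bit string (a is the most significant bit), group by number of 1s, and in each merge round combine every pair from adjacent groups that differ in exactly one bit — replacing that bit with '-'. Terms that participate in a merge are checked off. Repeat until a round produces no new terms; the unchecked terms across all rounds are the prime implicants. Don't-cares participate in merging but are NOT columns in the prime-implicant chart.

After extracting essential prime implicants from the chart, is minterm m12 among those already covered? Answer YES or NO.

Round 0: 00001✓ 00010✓ 00011✓ 01000✓ 01100✓ 10001✓ 10010✓ 10110✓ 11001✓ 11111
Round 1: -0001 -0010 000-1 0001- 01-00 1-001 10-10
PIs = {-0001, -0010, 000-1, 0001-, 01-00, 1-001, 10-10, 11111}
Coverage chart:
  m1: -0001,000-1
  m2: -0010,0001-
  m3: 000-1,0001-
  m12: 01-00 ←essential
  m17: -0001,1-001
  m22: 10-10 ←essential
Essential: 01-00, 10-10

YES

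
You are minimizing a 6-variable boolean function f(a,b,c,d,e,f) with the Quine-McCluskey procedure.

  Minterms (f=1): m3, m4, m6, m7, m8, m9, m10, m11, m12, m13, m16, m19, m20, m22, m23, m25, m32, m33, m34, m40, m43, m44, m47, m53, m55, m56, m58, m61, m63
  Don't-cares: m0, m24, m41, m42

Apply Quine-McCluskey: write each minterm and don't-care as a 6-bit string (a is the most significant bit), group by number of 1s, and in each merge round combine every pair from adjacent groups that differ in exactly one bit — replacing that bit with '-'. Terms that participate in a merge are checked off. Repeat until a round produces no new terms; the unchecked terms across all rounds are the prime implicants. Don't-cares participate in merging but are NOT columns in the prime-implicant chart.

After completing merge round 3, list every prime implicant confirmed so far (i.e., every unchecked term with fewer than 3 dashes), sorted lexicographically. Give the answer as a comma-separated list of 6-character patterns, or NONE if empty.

Round 0: 000000✓ 000011✓ 000100✓ 000110✓ 000111✓ 001000✓ 001001✓ 001010✓ 001011✓ 001100✓ 001101✓ 010000✓ 010011✓ 010100✓ 010110✓ 010111✓ 011000✓ 011001✓ 100000✓ 100001✓ 100010✓ 101000✓ 101001✓ 101010✓ 101011✓ 101100✓ 101111✓ 110101✓ 110111✓ 111000✓ 111010✓ 111101✓ 111111✓
Round 1: -00000✓ -01000✓ -01001✓ -01010✓ -01011✓ -01100✓ -10111 -11000✓ 0-0000✓ 0-0011✓ 0-0100✓ 0-0110✓ 0-0111✓ 0-1000✓ 0-1001✓ 00-000✓ 00-011 00-100✓ 000-00✓ 000-11✓ 0001-0✓ 00011-✓ 001-00✓ 001-01✓ 0010-0✓ 0010-1✓ 00100-✓ 00101-✓ 00110-✓ 01-000✓ 010-00✓ 010-11✓ 0101-0✓ 01011-✓ 01100-✓ 1-1000✓ 1-1010✓ 1-1111 10-000✓ 10-001✓ 10-010✓ 1000-0✓ 10000-✓ 101-00✓ 101-11 1010-0✓ 1010-1✓ 10100-✓ 10101-✓ 11-101✓ 11-111✓ 1101-1✓ 1110-0✓ 1111-1✓
Round 2: --1000 -0-000 -01-00 -010-0✓ -010-1✓ -0100-✓ -0101-✓ 0--000 0-0-00 0-0-11 0-01-0 0-011- 0-100- 00--00 001-0- 0010--✓ 1-10-0 10-0-0 10-00- 1010--✓ 11-1-1
Round 3: -010--
PIs = {--1000, -0-000, -01-00, -010--, -10111, 0--000, 0-0-00, 0-0-11, 0-01-0, 0-011-, 0-100-, 00--00, 00-011, 001-0-, 1-10-0, 1-1111, 10-0-0, 10-00-, 101-11, 11-1-1}

--1000, -0-000, -01-00, -10111, 0--000, 0-0-00, 0-0-11, 0-01-0, 0-011-, 0-100-, 00--00, 00-011, 001-0-, 1-10-0, 1-1111, 10-0-0, 10-00-, 101-11, 11-1-1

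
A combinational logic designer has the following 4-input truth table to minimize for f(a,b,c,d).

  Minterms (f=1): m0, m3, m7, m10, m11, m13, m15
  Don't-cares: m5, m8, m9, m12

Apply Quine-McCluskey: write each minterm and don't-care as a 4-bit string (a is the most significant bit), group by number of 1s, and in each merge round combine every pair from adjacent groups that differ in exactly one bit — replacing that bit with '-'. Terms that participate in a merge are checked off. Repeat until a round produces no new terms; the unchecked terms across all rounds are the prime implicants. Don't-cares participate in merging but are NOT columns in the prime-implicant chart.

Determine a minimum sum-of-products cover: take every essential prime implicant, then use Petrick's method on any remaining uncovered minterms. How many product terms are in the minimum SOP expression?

4

[col 0] 0000*, 0011*, 0101*, 0111*, 1000*, 1001*, 1010*, 1011*, 1100*, 1101*, 1111*
[col 1] -000, -011*, -101*, -111*, 0-11*, 01-1*, 1-00*, 1-01*, 1-11*, 10-0*, 10-1*, 100-*, 101-*, 11-1*, 110-*
[col 2] --11, -1-1, 1--1, 1-0-, 10--
Prime implicants: --11, -000, -1-1, 1--1, 1-0-, 10--
PI chart (minterm → PIs covering it):
  0 | -000  (sole → essential)
  3 | --11  (sole → essential)
  7 | --11,-1-1
  10 | 10--  (sole → essential)
  11 | --11,1--1,10--
  13 | -1-1,1--1,1-0-
  15 | --11,-1-1,1--1
Essential prime implicants: --11, -000, 10--
Petrick residual → -1-1
Minimum SOP uses 4 PIs: cd + b'c'd' + bd + ab'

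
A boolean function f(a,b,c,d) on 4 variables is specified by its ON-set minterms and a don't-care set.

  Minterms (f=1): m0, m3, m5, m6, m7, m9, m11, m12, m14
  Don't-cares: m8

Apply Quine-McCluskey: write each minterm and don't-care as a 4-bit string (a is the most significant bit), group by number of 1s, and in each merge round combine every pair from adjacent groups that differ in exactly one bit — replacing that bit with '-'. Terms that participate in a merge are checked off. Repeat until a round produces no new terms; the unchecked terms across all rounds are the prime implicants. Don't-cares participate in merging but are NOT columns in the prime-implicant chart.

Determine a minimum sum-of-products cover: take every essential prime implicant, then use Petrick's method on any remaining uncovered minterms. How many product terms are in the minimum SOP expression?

Round 0: 0000✓ 0011✓ 0101✓ 0110✓ 0111✓ 1000✓ 1001✓ 1011✓ 1100✓ 1110✓
Round 1: -000 -011 -110 0-11 01-1 011- 1-00 10-1 100- 11-0
PIs = {-000, -011, -110, 0-11, 01-1, 011-, 1-00, 10-1, 100-, 11-0}
Coverage chart:
  m0: -000 ←essential
  m3: -011,0-11
  m5: 01-1 ←essential
  m6: -110,011-
  m7: 0-11,01-1,011-
  m9: 10-1,100-
  m11: -011,10-1
  m12: 1-00,11-0
  m14: -110,11-0
Essential: -000, 01-1
Petrick residual → -011, -110, 1-00, 10-1
Min cover (6 terms): b'c'd' + b'cd + bcd' + a'bd + ac'd' + ab'd

6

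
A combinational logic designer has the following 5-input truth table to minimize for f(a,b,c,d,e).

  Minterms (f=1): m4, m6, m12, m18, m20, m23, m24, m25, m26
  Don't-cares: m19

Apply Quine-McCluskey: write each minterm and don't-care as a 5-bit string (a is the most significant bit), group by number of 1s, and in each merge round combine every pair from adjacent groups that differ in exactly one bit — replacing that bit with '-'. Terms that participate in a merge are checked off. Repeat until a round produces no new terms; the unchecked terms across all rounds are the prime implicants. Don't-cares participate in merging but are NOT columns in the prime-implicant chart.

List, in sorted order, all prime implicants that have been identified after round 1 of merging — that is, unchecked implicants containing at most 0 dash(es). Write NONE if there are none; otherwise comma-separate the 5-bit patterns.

NONE

Round 0: 00100✓ 00110✓ 01100✓ 10010✓ 10011✓ 10100✓ 10111✓ 11000✓ 11001✓ 11010✓
Round 1: -0100 0-100 001-0 1-010 10-11 1001- 110-0 1100-
PIs = {-0100, 0-100, 001-0, 1-010, 10-11, 1001-, 110-0, 1100-}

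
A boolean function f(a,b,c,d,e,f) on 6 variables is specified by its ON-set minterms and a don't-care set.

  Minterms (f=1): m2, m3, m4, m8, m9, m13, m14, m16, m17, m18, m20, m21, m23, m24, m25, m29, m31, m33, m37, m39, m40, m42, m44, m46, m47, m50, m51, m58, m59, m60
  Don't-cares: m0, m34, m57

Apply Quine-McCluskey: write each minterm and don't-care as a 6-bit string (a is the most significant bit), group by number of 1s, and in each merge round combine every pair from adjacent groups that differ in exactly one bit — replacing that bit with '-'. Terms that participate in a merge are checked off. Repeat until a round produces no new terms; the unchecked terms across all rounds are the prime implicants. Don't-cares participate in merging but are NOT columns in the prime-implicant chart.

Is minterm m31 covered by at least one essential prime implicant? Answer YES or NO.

size-2^0 implicants → 000000(✓)  000010(✓)  000011(✓)  000100(✓)  001000(✓)  001001(✓)  001101(✓)  001110(✓)  010000(✓)  010001(✓)  010010(✓)  010100(✓)  010101(✓)  010111(✓)  011000(✓)  011001(✓)  011101(✓)  011111(✓)  100001(✓)  100010(✓)  100101(✓)  100111(✓)  101000(✓)  101010(✓)  101100(✓)  101110(✓)  101111(✓)  110010(✓)  110011(✓)  111001(✓)  111010(✓)  111011(✓)  111100(✓)
size-2^1 implicants → -00010(✓)  -01000  -01110  -10010(✓)  -11001  0-0000(✓)  0-0010(✓)  0-0100(✓)  0-1000(✓)  0-1001(✓)  0-1101(✓)  00-000(✓)  000-00(✓)  0000-0(✓)  00001-  001-01(✓)  00100-(✓)  01-000(✓)  01-001(✓)  01-101(✓)  01-111(✓)  010-00(✓)  010-01(✓)  0100-0(✓)  01000-(✓)  0101-1(✓)  01010-(✓)  011-01(✓)  01100-(✓)  0111-1(✓)  1-0010(✓)  1-1010(✓)  1-1100  10-010(✓)  10-111  100-01  1001-1  101-00(✓)  101-10(✓)  1010-0(✓)  1011-0(✓)  10111-  11-010(✓)  11-011(✓)  11001-(✓)  1110-1  11101-(✓)
size-2^2 implicants → --0010  0--000  0-0-00  0-00-0  0-1-01  0-100-  01--01  01-00-  01-1-1  010-0-  1--010  101--0  11-01-
Unchecked terms (primes): --0010, -01000, -01110, -11001, 0--000, 0-0-00, 0-00-0, 0-1-01, 0-100-, 00001-, 01--01, 01-00-, 01-1-1, 010-0-, 1--010, 1-1100, 10-111, 100-01, 1001-1, 101--0, 10111-, 11-01-, 1110-1
Minterm coverage:
  m2 ⊆ --0010,0-00-0,00001-
  m3 ⊆ 00001- [E]
  m4 ⊆ 0-0-00 [E]
  m8 ⊆ -01000,0--000,0-100-
  m9 ⊆ 0-1-01,0-100-
  m13 ⊆ 0-1-01 [E]
  m14 ⊆ -01110 [E]
  m16 ⊆ 0--000,0-0-00,0-00-0,01-00-,010-0-
  m17 ⊆ 01--01,01-00-,010-0-
  m18 ⊆ --0010,0-00-0
  m20 ⊆ 0-0-00,010-0-
  m21 ⊆ 01--01,01-1-1,010-0-
  m23 ⊆ 01-1-1 [E]
  m24 ⊆ 0--000,0-100-,01-00-
  m25 ⊆ -11001,0-1-01,0-100-,01--01,01-00-
  m29 ⊆ 0-1-01,01--01,01-1-1
  m31 ⊆ 01-1-1 [E]
  m33 ⊆ 100-01 [E]
  m37 ⊆ 100-01,1001-1
  m39 ⊆ 10-111,1001-1
  m40 ⊆ -01000,101--0
  m42 ⊆ 1--010,101--0
  m44 ⊆ 1-1100,101--0
  m46 ⊆ -01110,101--0,10111-
  m47 ⊆ 10-111,10111-
  m50 ⊆ --0010,1--010,11-01-
  m51 ⊆ 11-01- [E]
  m58 ⊆ 1--010,11-01-
  m59 ⊆ 11-01-,1110-1
  m60 ⊆ 1-1100 [E]
E = {-01110, 0-0-00, 0-1-01, 00001-, 01-1-1, 1-1100, 100-01, 11-01-}

YES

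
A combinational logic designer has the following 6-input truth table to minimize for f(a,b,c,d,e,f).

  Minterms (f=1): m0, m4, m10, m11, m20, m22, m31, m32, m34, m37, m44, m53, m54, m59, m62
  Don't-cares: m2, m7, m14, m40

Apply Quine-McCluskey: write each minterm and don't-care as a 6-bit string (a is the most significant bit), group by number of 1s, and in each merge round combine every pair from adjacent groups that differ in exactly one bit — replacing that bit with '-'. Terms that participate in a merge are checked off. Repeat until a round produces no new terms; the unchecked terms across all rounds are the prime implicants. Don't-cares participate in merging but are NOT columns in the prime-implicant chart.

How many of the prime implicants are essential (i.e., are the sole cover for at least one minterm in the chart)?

size-2^0 implicants → 000000(✓)  000010(✓)  000100(✓)  000111  001010(✓)  001011(✓)  001110(✓)  010100(✓)  010110(✓)  011111  100000(✓)  100010(✓)  100101(✓)  101000(✓)  101100(✓)  110101(✓)  110110(✓)  111011  111110(✓)
size-2^1 implicants → -00000(✓)  -00010(✓)  -10110  0-0100  00-010  000-00  0000-0(✓)  001-10  00101-  0101-0  1-0101  10-000  1000-0(✓)  101-00  11-110
size-2^2 implicants → -000-0
Unchecked terms (primes): -000-0, -10110, 0-0100, 00-010, 000-00, 000111, 001-10, 00101-, 0101-0, 011111, 1-0101, 10-000, 101-00, 11-110, 111011
Minterm coverage:
  m0 ⊆ -000-0,000-00
  m4 ⊆ 0-0100,000-00
  m10 ⊆ 00-010,001-10,00101-
  m11 ⊆ 00101- [E]
  m20 ⊆ 0-0100,0101-0
  m22 ⊆ -10110,0101-0
  m31 ⊆ 011111 [E]
  m32 ⊆ -000-0,10-000
  m34 ⊆ -000-0 [E]
  m37 ⊆ 1-0101 [E]
  m44 ⊆ 101-00 [E]
  m53 ⊆ 1-0101 [E]
  m54 ⊆ -10110,11-110
  m59 ⊆ 111011 [E]
  m62 ⊆ 11-110 [E]
E = {-000-0, 00101-, 011111, 1-0101, 101-00, 11-110, 111011}

7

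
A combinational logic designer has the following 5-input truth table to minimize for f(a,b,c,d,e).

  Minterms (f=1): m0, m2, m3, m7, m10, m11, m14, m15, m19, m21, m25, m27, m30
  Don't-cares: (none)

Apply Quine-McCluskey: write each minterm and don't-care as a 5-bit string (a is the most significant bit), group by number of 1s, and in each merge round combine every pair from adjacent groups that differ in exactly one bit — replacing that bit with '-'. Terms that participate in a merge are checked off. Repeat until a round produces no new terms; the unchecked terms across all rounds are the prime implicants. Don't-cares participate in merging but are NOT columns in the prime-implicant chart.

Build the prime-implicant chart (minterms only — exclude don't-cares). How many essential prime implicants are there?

Round 0: 00000✓ 00010✓ 00011✓ 00111✓ 01010✓ 01011✓ 01110✓ 01111✓ 10011✓ 10101 11001✓ 11011✓ 11110✓
Round 1: -0011✓ -1011✓ -1110 0-010✓ 0-011✓ 0-111✓ 00-11✓ 000-0 0001-✓ 01-10✓ 01-11✓ 0101-✓ 0111-✓ 1-011✓ 110-1
Round 2: --011 0--11 0-01- 01-1-
PIs = {--011, -1110, 0--11, 0-01-, 000-0, 01-1-, 10101, 110-1}
Coverage chart:
  m0: 000-0 ←essential
  m2: 0-01-,000-0
  m3: --011,0--11,0-01-
  m7: 0--11 ←essential
  m10: 0-01-,01-1-
  m11: --011,0--11,0-01-,01-1-
  m14: -1110,01-1-
  m15: 0--11,01-1-
  m19: --011 ←essential
  m21: 10101 ←essential
  m25: 110-1 ←essential
  m27: --011,110-1
  m30: -1110 ←essential
Essential: --011, -1110, 0--11, 000-0, 10101, 110-1

6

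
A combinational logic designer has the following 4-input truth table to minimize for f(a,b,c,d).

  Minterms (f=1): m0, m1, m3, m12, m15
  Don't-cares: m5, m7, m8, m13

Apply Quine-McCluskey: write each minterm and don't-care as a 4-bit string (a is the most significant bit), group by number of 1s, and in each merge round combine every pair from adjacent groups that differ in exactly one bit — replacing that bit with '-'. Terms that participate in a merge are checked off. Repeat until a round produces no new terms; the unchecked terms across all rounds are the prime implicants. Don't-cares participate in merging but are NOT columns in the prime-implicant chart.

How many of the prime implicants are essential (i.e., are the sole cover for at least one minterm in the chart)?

Round 0: 0000✓ 0001✓ 0011✓ 0101✓ 0111✓ 1000✓ 1100✓ 1101✓ 1111✓
Round 1: -000 -101✓ -111✓ 0-01✓ 0-11✓ 00-1✓ 000- 01-1✓ 1-00 11-1✓ 110-
Round 2: -1-1 0--1
PIs = {-000, -1-1, 0--1, 000-, 1-00, 110-}
Coverage chart:
  m0: -000,000-
  m1: 0--1,000-
  m3: 0--1 ←essential
  m12: 1-00,110-
  m15: -1-1 ←essential
Essential: -1-1, 0--1

2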